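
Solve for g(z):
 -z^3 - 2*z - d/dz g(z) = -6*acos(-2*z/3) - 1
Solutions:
 g(z) = C1 - z^4/4 - z^2 + 6*z*acos(-2*z/3) + z + 3*sqrt(9 - 4*z^2)


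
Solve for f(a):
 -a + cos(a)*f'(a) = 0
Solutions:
 f(a) = C1 + Integral(a/cos(a), a)


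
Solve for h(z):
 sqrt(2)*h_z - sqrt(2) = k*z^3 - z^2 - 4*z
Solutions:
 h(z) = C1 + sqrt(2)*k*z^4/8 - sqrt(2)*z^3/6 - sqrt(2)*z^2 + z


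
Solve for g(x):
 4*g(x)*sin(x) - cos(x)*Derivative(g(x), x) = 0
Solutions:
 g(x) = C1/cos(x)^4


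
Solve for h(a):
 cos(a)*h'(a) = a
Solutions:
 h(a) = C1 + Integral(a/cos(a), a)


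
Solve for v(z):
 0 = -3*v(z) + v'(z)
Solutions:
 v(z) = C1*exp(3*z)


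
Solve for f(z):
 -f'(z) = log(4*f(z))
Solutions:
 Integral(1/(log(_y) + 2*log(2)), (_y, f(z))) = C1 - z


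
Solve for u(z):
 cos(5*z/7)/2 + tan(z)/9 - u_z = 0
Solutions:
 u(z) = C1 - log(cos(z))/9 + 7*sin(5*z/7)/10


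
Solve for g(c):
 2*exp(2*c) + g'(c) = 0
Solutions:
 g(c) = C1 - exp(2*c)


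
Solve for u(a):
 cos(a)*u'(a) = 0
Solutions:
 u(a) = C1


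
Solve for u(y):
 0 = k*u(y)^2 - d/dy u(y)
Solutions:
 u(y) = -1/(C1 + k*y)


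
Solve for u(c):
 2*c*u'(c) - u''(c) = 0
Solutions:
 u(c) = C1 + C2*erfi(c)


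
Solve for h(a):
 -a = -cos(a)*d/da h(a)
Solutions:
 h(a) = C1 + Integral(a/cos(a), a)


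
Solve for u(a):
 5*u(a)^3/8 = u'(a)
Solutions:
 u(a) = -2*sqrt(-1/(C1 + 5*a))
 u(a) = 2*sqrt(-1/(C1 + 5*a))


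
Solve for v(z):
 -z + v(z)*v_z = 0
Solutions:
 v(z) = -sqrt(C1 + z^2)
 v(z) = sqrt(C1 + z^2)


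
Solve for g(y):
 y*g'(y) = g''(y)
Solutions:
 g(y) = C1 + C2*erfi(sqrt(2)*y/2)


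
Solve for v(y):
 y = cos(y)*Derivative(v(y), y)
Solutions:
 v(y) = C1 + Integral(y/cos(y), y)


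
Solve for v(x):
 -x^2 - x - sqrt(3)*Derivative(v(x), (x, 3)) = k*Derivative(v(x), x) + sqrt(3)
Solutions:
 v(x) = C1 + C2*exp(-3^(3/4)*x*sqrt(-k)/3) + C3*exp(3^(3/4)*x*sqrt(-k)/3) - x^3/(3*k) - x^2/(2*k) - sqrt(3)*x/k + 2*sqrt(3)*x/k^2


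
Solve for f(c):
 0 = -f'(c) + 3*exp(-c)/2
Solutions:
 f(c) = C1 - 3*exp(-c)/2


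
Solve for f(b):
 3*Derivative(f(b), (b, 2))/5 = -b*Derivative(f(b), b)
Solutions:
 f(b) = C1 + C2*erf(sqrt(30)*b/6)


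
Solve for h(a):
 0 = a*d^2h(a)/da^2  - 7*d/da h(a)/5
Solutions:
 h(a) = C1 + C2*a^(12/5)


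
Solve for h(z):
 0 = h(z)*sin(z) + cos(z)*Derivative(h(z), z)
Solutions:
 h(z) = C1*cos(z)


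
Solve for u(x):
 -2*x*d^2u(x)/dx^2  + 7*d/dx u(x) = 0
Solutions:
 u(x) = C1 + C2*x^(9/2)


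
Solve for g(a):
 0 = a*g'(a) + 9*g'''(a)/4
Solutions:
 g(a) = C1 + Integral(C2*airyai(-2^(2/3)*3^(1/3)*a/3) + C3*airybi(-2^(2/3)*3^(1/3)*a/3), a)


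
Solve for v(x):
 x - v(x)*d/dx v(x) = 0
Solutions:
 v(x) = -sqrt(C1 + x^2)
 v(x) = sqrt(C1 + x^2)


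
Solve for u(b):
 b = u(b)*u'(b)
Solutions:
 u(b) = -sqrt(C1 + b^2)
 u(b) = sqrt(C1 + b^2)


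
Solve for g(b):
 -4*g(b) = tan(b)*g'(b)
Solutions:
 g(b) = C1/sin(b)^4


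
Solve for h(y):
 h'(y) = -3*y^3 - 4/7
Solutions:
 h(y) = C1 - 3*y^4/4 - 4*y/7


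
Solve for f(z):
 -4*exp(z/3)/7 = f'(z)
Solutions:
 f(z) = C1 - 12*exp(z/3)/7


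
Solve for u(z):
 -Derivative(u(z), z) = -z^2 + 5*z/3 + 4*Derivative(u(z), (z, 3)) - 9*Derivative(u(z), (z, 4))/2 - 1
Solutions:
 u(z) = C1 + C2*exp(z*(-(351*sqrt(57) + 2699)^(1/3) - 64/(351*sqrt(57) + 2699)^(1/3) + 16)/54)*sin(sqrt(3)*z*(-(351*sqrt(57) + 2699)^(1/3) + 64/(351*sqrt(57) + 2699)^(1/3))/54) + C3*exp(z*(-(351*sqrt(57) + 2699)^(1/3) - 64/(351*sqrt(57) + 2699)^(1/3) + 16)/54)*cos(sqrt(3)*z*(-(351*sqrt(57) + 2699)^(1/3) + 64/(351*sqrt(57) + 2699)^(1/3))/54) + C4*exp(z*(64/(351*sqrt(57) + 2699)^(1/3) + 8 + (351*sqrt(57) + 2699)^(1/3))/27) + z^3/3 - 5*z^2/6 - 7*z


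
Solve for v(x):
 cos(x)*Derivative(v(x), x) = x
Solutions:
 v(x) = C1 + Integral(x/cos(x), x)


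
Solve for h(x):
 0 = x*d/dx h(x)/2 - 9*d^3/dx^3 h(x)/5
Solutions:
 h(x) = C1 + Integral(C2*airyai(60^(1/3)*x/6) + C3*airybi(60^(1/3)*x/6), x)


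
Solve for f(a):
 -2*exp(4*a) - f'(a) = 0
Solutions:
 f(a) = C1 - exp(4*a)/2


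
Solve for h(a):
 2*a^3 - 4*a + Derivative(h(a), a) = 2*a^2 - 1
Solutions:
 h(a) = C1 - a^4/2 + 2*a^3/3 + 2*a^2 - a


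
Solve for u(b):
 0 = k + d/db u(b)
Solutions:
 u(b) = C1 - b*k


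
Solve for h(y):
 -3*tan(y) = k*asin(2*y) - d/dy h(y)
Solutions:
 h(y) = C1 + k*(y*asin(2*y) + sqrt(1 - 4*y^2)/2) - 3*log(cos(y))


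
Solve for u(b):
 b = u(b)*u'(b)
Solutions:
 u(b) = -sqrt(C1 + b^2)
 u(b) = sqrt(C1 + b^2)


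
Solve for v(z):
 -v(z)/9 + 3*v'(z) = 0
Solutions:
 v(z) = C1*exp(z/27)


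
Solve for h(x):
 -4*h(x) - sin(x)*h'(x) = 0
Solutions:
 h(x) = C1*(cos(x)^2 + 2*cos(x) + 1)/(cos(x)^2 - 2*cos(x) + 1)


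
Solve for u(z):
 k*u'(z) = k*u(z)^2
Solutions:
 u(z) = -1/(C1 + z)


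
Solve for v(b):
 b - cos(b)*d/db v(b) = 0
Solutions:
 v(b) = C1 + Integral(b/cos(b), b)


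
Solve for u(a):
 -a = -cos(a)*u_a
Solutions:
 u(a) = C1 + Integral(a/cos(a), a)


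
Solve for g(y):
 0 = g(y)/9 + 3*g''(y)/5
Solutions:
 g(y) = C1*sin(sqrt(15)*y/9) + C2*cos(sqrt(15)*y/9)


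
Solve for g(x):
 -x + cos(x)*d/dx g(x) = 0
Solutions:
 g(x) = C1 + Integral(x/cos(x), x)


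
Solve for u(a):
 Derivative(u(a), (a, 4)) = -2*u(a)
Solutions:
 u(a) = (C1*sin(2^(3/4)*a/2) + C2*cos(2^(3/4)*a/2))*exp(-2^(3/4)*a/2) + (C3*sin(2^(3/4)*a/2) + C4*cos(2^(3/4)*a/2))*exp(2^(3/4)*a/2)


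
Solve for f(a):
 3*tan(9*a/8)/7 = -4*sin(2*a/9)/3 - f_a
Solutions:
 f(a) = C1 + 8*log(cos(9*a/8))/21 + 6*cos(2*a/9)


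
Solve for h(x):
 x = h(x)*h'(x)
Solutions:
 h(x) = -sqrt(C1 + x^2)
 h(x) = sqrt(C1 + x^2)


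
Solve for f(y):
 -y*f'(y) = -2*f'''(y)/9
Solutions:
 f(y) = C1 + Integral(C2*airyai(6^(2/3)*y/2) + C3*airybi(6^(2/3)*y/2), y)


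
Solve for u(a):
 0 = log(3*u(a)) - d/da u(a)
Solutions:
 -Integral(1/(log(_y) + log(3)), (_y, u(a))) = C1 - a


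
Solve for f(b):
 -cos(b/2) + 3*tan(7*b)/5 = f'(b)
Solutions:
 f(b) = C1 - 3*log(cos(7*b))/35 - 2*sin(b/2)


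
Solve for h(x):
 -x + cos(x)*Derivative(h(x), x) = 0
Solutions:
 h(x) = C1 + Integral(x/cos(x), x)


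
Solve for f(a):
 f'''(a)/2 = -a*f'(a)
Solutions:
 f(a) = C1 + Integral(C2*airyai(-2^(1/3)*a) + C3*airybi(-2^(1/3)*a), a)


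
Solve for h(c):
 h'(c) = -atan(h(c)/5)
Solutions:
 Integral(1/atan(_y/5), (_y, h(c))) = C1 - c


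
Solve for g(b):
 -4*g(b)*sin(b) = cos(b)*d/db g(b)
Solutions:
 g(b) = C1*cos(b)^4


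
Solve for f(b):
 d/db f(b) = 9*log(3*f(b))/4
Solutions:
 -4*Integral(1/(log(_y) + log(3)), (_y, f(b)))/9 = C1 - b


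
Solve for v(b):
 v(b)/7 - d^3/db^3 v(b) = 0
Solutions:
 v(b) = C3*exp(7^(2/3)*b/7) + (C1*sin(sqrt(3)*7^(2/3)*b/14) + C2*cos(sqrt(3)*7^(2/3)*b/14))*exp(-7^(2/3)*b/14)


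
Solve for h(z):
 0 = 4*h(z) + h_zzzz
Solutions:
 h(z) = (C1*sin(z) + C2*cos(z))*exp(-z) + (C3*sin(z) + C4*cos(z))*exp(z)


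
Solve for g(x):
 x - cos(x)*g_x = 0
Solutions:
 g(x) = C1 + Integral(x/cos(x), x)


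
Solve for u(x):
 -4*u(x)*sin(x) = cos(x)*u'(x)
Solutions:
 u(x) = C1*cos(x)^4


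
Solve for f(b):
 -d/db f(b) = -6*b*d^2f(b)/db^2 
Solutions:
 f(b) = C1 + C2*b^(7/6)


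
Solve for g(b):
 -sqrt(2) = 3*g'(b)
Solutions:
 g(b) = C1 - sqrt(2)*b/3


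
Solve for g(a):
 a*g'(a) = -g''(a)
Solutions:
 g(a) = C1 + C2*erf(sqrt(2)*a/2)


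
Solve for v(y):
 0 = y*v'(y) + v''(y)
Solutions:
 v(y) = C1 + C2*erf(sqrt(2)*y/2)


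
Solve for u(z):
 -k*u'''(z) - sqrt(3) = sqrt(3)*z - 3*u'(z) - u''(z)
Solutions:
 u(z) = C1 + C2*exp(z*(1 - sqrt(12*k + 1))/(2*k)) + C3*exp(z*(sqrt(12*k + 1) + 1)/(2*k)) + sqrt(3)*z^2/6 + 2*sqrt(3)*z/9


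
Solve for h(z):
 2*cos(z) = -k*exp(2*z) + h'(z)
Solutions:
 h(z) = C1 + k*exp(2*z)/2 + 2*sin(z)


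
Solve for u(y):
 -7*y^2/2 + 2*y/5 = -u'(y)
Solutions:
 u(y) = C1 + 7*y^3/6 - y^2/5


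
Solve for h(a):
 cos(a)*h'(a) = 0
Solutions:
 h(a) = C1


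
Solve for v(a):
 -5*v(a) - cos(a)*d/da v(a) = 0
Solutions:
 v(a) = C1*sqrt(sin(a) - 1)*(sin(a)^2 - 2*sin(a) + 1)/(sqrt(sin(a) + 1)*(sin(a)^2 + 2*sin(a) + 1))


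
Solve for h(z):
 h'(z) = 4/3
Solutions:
 h(z) = C1 + 4*z/3


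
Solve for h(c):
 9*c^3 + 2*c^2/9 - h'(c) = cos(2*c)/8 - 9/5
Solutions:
 h(c) = C1 + 9*c^4/4 + 2*c^3/27 + 9*c/5 - sin(c)*cos(c)/8


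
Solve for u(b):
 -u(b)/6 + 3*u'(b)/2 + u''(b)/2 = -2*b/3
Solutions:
 u(b) = C1*exp(b*(-9 + sqrt(93))/6) + C2*exp(-b*(9 + sqrt(93))/6) + 4*b + 36


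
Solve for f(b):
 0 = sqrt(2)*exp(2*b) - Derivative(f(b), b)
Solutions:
 f(b) = C1 + sqrt(2)*exp(2*b)/2


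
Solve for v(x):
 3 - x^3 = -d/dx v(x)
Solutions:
 v(x) = C1 + x^4/4 - 3*x


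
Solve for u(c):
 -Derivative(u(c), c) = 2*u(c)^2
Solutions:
 u(c) = 1/(C1 + 2*c)


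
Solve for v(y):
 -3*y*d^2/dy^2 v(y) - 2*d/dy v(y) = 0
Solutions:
 v(y) = C1 + C2*y^(1/3)


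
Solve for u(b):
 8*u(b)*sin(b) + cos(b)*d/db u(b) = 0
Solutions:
 u(b) = C1*cos(b)^8


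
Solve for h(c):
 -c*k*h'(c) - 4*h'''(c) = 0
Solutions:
 h(c) = C1 + Integral(C2*airyai(2^(1/3)*c*(-k)^(1/3)/2) + C3*airybi(2^(1/3)*c*(-k)^(1/3)/2), c)


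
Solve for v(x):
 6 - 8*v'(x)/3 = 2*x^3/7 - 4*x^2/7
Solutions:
 v(x) = C1 - 3*x^4/112 + x^3/14 + 9*x/4


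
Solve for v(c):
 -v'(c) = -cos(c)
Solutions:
 v(c) = C1 + sin(c)


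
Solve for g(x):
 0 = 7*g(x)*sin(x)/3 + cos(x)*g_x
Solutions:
 g(x) = C1*cos(x)^(7/3)


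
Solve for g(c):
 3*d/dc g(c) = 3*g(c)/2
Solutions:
 g(c) = C1*exp(c/2)


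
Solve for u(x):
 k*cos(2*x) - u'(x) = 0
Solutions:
 u(x) = C1 + k*sin(2*x)/2


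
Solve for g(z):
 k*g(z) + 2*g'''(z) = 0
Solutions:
 g(z) = C1*exp(2^(2/3)*z*(-k)^(1/3)/2) + C2*exp(2^(2/3)*z*(-k)^(1/3)*(-1 + sqrt(3)*I)/4) + C3*exp(-2^(2/3)*z*(-k)^(1/3)*(1 + sqrt(3)*I)/4)


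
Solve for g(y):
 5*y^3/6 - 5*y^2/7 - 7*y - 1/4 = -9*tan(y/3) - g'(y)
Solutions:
 g(y) = C1 - 5*y^4/24 + 5*y^3/21 + 7*y^2/2 + y/4 + 27*log(cos(y/3))


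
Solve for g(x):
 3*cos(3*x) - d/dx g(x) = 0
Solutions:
 g(x) = C1 + sin(3*x)


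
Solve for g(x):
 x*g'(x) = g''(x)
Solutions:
 g(x) = C1 + C2*erfi(sqrt(2)*x/2)


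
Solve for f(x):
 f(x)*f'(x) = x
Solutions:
 f(x) = -sqrt(C1 + x^2)
 f(x) = sqrt(C1 + x^2)


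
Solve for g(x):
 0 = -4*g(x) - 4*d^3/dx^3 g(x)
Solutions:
 g(x) = C3*exp(-x) + (C1*sin(sqrt(3)*x/2) + C2*cos(sqrt(3)*x/2))*exp(x/2)


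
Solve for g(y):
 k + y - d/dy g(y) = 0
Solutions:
 g(y) = C1 + k*y + y^2/2


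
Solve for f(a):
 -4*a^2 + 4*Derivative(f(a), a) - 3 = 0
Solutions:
 f(a) = C1 + a^3/3 + 3*a/4


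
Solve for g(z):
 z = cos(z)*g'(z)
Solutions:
 g(z) = C1 + Integral(z/cos(z), z)


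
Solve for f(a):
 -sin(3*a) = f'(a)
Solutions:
 f(a) = C1 + cos(3*a)/3


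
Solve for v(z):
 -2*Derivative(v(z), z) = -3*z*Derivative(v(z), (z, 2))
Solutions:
 v(z) = C1 + C2*z^(5/3)


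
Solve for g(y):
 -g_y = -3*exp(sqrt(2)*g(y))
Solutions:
 g(y) = sqrt(2)*(2*log(-1/(C1 + 3*y)) - log(2))/4


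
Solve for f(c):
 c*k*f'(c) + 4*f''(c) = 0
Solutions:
 f(c) = Piecewise((-sqrt(2)*sqrt(pi)*C1*erf(sqrt(2)*c*sqrt(k)/4)/sqrt(k) - C2, (k > 0) | (k < 0)), (-C1*c - C2, True))


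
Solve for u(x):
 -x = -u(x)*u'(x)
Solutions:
 u(x) = -sqrt(C1 + x^2)
 u(x) = sqrt(C1 + x^2)


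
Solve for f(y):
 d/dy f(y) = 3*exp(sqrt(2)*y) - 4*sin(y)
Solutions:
 f(y) = C1 + 3*sqrt(2)*exp(sqrt(2)*y)/2 + 4*cos(y)


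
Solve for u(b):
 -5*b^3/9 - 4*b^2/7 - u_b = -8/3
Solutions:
 u(b) = C1 - 5*b^4/36 - 4*b^3/21 + 8*b/3


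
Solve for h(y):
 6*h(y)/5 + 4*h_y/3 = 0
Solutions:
 h(y) = C1*exp(-9*y/10)


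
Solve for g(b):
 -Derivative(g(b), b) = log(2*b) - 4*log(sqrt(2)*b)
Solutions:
 g(b) = C1 + 3*b*log(b) - 3*b + b*log(2)


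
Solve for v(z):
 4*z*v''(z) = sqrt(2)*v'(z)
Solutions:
 v(z) = C1 + C2*z^(sqrt(2)/4 + 1)


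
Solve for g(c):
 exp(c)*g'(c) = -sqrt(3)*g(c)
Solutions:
 g(c) = C1*exp(sqrt(3)*exp(-c))


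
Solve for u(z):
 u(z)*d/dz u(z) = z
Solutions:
 u(z) = -sqrt(C1 + z^2)
 u(z) = sqrt(C1 + z^2)


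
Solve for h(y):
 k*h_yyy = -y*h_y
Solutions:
 h(y) = C1 + Integral(C2*airyai(y*(-1/k)^(1/3)) + C3*airybi(y*(-1/k)^(1/3)), y)


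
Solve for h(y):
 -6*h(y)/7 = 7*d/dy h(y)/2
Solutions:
 h(y) = C1*exp(-12*y/49)


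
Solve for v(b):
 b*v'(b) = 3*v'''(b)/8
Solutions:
 v(b) = C1 + Integral(C2*airyai(2*3^(2/3)*b/3) + C3*airybi(2*3^(2/3)*b/3), b)


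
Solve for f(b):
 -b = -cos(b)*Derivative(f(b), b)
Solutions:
 f(b) = C1 + Integral(b/cos(b), b)


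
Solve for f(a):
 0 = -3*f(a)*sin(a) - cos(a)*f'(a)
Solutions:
 f(a) = C1*cos(a)^3


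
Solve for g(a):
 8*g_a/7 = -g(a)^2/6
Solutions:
 g(a) = 48/(C1 + 7*a)


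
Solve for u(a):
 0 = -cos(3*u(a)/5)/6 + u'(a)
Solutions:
 -a/6 - 5*log(sin(3*u(a)/5) - 1)/6 + 5*log(sin(3*u(a)/5) + 1)/6 = C1


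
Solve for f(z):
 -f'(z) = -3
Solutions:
 f(z) = C1 + 3*z


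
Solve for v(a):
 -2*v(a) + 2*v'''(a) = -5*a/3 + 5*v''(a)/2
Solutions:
 v(a) = C1*exp(a*(-(24*sqrt(1671) + 989)^(1/3) - 25/(24*sqrt(1671) + 989)^(1/3) + 10)/24)*sin(sqrt(3)*a*(-(24*sqrt(1671) + 989)^(1/3) + 25/(24*sqrt(1671) + 989)^(1/3))/24) + C2*exp(a*(-(24*sqrt(1671) + 989)^(1/3) - 25/(24*sqrt(1671) + 989)^(1/3) + 10)/24)*cos(sqrt(3)*a*(-(24*sqrt(1671) + 989)^(1/3) + 25/(24*sqrt(1671) + 989)^(1/3))/24) + C3*exp(a*(25/(24*sqrt(1671) + 989)^(1/3) + 5 + (24*sqrt(1671) + 989)^(1/3))/12) + 5*a/6


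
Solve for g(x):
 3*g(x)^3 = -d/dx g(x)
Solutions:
 g(x) = -sqrt(2)*sqrt(-1/(C1 - 3*x))/2
 g(x) = sqrt(2)*sqrt(-1/(C1 - 3*x))/2


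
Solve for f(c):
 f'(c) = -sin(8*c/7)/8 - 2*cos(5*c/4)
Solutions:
 f(c) = C1 - 8*sin(5*c/4)/5 + 7*cos(8*c/7)/64


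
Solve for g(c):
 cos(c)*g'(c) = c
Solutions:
 g(c) = C1 + Integral(c/cos(c), c)


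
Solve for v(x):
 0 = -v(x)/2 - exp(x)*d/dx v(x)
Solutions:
 v(x) = C1*exp(exp(-x)/2)


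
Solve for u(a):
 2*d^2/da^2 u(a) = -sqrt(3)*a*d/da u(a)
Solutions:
 u(a) = C1 + C2*erf(3^(1/4)*a/2)


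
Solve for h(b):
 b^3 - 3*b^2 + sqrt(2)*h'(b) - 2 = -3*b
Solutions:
 h(b) = C1 - sqrt(2)*b^4/8 + sqrt(2)*b^3/2 - 3*sqrt(2)*b^2/4 + sqrt(2)*b


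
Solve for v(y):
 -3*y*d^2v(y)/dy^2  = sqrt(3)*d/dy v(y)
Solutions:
 v(y) = C1 + C2*y^(1 - sqrt(3)/3)


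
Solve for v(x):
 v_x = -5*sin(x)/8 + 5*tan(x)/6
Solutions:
 v(x) = C1 - 5*log(cos(x))/6 + 5*cos(x)/8


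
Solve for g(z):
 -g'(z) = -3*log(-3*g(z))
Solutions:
 -Integral(1/(log(-_y) + log(3)), (_y, g(z)))/3 = C1 - z


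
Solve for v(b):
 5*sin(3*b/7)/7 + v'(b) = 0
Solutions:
 v(b) = C1 + 5*cos(3*b/7)/3


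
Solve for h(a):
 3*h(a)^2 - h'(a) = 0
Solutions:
 h(a) = -1/(C1 + 3*a)


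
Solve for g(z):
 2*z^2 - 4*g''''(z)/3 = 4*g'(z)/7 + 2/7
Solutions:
 g(z) = C1 + C4*exp(-3^(1/3)*7^(2/3)*z/7) + 7*z^3/6 - z/2 + (C2*sin(3^(5/6)*7^(2/3)*z/14) + C3*cos(3^(5/6)*7^(2/3)*z/14))*exp(3^(1/3)*7^(2/3)*z/14)


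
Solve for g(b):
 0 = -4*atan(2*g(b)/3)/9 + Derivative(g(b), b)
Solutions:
 Integral(1/atan(2*_y/3), (_y, g(b))) = C1 + 4*b/9


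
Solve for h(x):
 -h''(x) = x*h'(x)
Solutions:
 h(x) = C1 + C2*erf(sqrt(2)*x/2)


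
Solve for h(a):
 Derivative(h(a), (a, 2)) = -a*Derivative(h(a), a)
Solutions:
 h(a) = C1 + C2*erf(sqrt(2)*a/2)


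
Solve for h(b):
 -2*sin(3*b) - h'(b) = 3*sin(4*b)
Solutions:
 h(b) = C1 + 2*cos(3*b)/3 + 3*cos(4*b)/4


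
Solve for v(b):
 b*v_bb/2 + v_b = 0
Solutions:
 v(b) = C1 + C2/b


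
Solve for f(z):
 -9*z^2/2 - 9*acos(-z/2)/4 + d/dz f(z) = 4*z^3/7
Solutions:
 f(z) = C1 + z^4/7 + 3*z^3/2 + 9*z*acos(-z/2)/4 + 9*sqrt(4 - z^2)/4


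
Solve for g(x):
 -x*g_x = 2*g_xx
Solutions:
 g(x) = C1 + C2*erf(x/2)


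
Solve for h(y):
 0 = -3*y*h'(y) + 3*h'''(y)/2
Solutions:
 h(y) = C1 + Integral(C2*airyai(2^(1/3)*y) + C3*airybi(2^(1/3)*y), y)


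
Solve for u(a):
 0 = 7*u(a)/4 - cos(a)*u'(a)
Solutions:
 u(a) = C1*(sin(a) + 1)^(7/8)/(sin(a) - 1)^(7/8)


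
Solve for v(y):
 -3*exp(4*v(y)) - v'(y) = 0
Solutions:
 v(y) = log(-I*(1/(C1 + 12*y))^(1/4))
 v(y) = log(I*(1/(C1 + 12*y))^(1/4))
 v(y) = log(-(1/(C1 + 12*y))^(1/4))
 v(y) = log(1/(C1 + 12*y))/4


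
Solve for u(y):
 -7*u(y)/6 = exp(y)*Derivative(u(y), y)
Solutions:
 u(y) = C1*exp(7*exp(-y)/6)


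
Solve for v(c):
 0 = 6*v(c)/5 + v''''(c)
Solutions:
 v(c) = (C1*sin(10^(3/4)*3^(1/4)*c/10) + C2*cos(10^(3/4)*3^(1/4)*c/10))*exp(-10^(3/4)*3^(1/4)*c/10) + (C3*sin(10^(3/4)*3^(1/4)*c/10) + C4*cos(10^(3/4)*3^(1/4)*c/10))*exp(10^(3/4)*3^(1/4)*c/10)


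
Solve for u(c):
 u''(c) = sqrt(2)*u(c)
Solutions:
 u(c) = C1*exp(-2^(1/4)*c) + C2*exp(2^(1/4)*c)


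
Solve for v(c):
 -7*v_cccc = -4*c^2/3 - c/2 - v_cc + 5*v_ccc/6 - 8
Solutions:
 v(c) = C1 + C2*c + C3*exp(c*(-5 + sqrt(1033))/84) + C4*exp(-c*(5 + sqrt(1033))/84) - c^4/9 - 49*c^3/108 - 3125*c^2/216


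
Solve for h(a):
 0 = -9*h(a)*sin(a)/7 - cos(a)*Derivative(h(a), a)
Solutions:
 h(a) = C1*cos(a)^(9/7)


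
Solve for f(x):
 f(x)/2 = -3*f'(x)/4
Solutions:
 f(x) = C1*exp(-2*x/3)


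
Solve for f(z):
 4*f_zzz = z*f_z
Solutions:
 f(z) = C1 + Integral(C2*airyai(2^(1/3)*z/2) + C3*airybi(2^(1/3)*z/2), z)


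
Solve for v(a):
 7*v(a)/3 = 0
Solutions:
 v(a) = 0


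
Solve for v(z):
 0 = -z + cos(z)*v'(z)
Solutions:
 v(z) = C1 + Integral(z/cos(z), z)


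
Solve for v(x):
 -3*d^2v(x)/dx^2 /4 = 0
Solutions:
 v(x) = C1 + C2*x


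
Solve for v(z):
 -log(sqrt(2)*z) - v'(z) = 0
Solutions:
 v(z) = C1 - z*log(z) - z*log(2)/2 + z


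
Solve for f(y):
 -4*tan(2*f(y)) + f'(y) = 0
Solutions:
 f(y) = -asin(C1*exp(8*y))/2 + pi/2
 f(y) = asin(C1*exp(8*y))/2


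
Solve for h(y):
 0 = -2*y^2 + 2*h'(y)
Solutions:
 h(y) = C1 + y^3/3


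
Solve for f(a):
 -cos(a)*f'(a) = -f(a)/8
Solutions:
 f(a) = C1*(sin(a) + 1)^(1/16)/(sin(a) - 1)^(1/16)


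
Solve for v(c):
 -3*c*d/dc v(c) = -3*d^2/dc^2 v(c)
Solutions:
 v(c) = C1 + C2*erfi(sqrt(2)*c/2)


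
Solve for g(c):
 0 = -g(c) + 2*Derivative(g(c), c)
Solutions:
 g(c) = C1*exp(c/2)


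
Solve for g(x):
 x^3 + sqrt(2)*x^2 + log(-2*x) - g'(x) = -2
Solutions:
 g(x) = C1 + x^4/4 + sqrt(2)*x^3/3 + x*log(-x) + x*(log(2) + 1)


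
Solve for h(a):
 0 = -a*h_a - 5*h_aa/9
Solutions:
 h(a) = C1 + C2*erf(3*sqrt(10)*a/10)


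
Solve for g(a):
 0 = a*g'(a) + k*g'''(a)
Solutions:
 g(a) = C1 + Integral(C2*airyai(a*(-1/k)^(1/3)) + C3*airybi(a*(-1/k)^(1/3)), a)


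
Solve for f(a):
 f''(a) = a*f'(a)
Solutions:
 f(a) = C1 + C2*erfi(sqrt(2)*a/2)


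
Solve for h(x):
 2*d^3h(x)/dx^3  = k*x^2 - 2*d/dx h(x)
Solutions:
 h(x) = C1 + C2*sin(x) + C3*cos(x) + k*x^3/6 - k*x


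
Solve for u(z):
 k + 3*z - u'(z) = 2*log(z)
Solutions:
 u(z) = C1 + k*z + 3*z^2/2 - 2*z*log(z) + 2*z


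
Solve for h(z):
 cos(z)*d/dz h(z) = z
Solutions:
 h(z) = C1 + Integral(z/cos(z), z)


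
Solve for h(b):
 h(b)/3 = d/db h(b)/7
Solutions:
 h(b) = C1*exp(7*b/3)


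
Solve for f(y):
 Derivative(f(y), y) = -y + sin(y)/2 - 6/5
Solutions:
 f(y) = C1 - y^2/2 - 6*y/5 - cos(y)/2


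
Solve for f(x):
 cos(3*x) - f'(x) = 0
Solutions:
 f(x) = C1 + sin(3*x)/3


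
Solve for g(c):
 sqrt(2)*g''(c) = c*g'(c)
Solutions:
 g(c) = C1 + C2*erfi(2^(1/4)*c/2)


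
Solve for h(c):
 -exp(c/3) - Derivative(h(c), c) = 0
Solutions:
 h(c) = C1 - 3*exp(c/3)


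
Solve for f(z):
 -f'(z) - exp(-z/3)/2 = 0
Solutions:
 f(z) = C1 + 3*exp(-z/3)/2


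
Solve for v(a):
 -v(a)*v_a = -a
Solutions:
 v(a) = -sqrt(C1 + a^2)
 v(a) = sqrt(C1 + a^2)


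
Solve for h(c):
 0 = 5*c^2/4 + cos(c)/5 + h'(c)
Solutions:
 h(c) = C1 - 5*c^3/12 - sin(c)/5


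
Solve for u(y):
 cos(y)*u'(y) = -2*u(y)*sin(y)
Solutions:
 u(y) = C1*cos(y)^2


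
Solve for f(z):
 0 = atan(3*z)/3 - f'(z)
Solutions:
 f(z) = C1 + z*atan(3*z)/3 - log(9*z^2 + 1)/18


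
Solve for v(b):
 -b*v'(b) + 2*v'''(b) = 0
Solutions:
 v(b) = C1 + Integral(C2*airyai(2^(2/3)*b/2) + C3*airybi(2^(2/3)*b/2), b)


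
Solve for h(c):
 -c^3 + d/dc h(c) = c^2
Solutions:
 h(c) = C1 + c^4/4 + c^3/3


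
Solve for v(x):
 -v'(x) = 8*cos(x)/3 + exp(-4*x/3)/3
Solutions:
 v(x) = C1 - 8*sin(x)/3 + exp(-4*x/3)/4


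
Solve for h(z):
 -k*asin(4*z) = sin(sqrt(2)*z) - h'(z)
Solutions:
 h(z) = C1 + k*(z*asin(4*z) + sqrt(1 - 16*z^2)/4) - sqrt(2)*cos(sqrt(2)*z)/2


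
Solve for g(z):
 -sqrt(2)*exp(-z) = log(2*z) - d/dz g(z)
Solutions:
 g(z) = C1 + z*log(z) + z*(-1 + log(2)) - sqrt(2)*exp(-z)


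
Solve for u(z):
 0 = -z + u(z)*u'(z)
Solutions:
 u(z) = -sqrt(C1 + z^2)
 u(z) = sqrt(C1 + z^2)


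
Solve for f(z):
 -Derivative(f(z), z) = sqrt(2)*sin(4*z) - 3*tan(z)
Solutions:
 f(z) = C1 - 3*log(cos(z)) + sqrt(2)*cos(4*z)/4


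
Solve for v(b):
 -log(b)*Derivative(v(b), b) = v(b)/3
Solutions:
 v(b) = C1*exp(-li(b)/3)


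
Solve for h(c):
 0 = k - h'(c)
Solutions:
 h(c) = C1 + c*k


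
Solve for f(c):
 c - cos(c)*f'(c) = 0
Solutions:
 f(c) = C1 + Integral(c/cos(c), c)


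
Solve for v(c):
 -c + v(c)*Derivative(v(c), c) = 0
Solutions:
 v(c) = -sqrt(C1 + c^2)
 v(c) = sqrt(C1 + c^2)


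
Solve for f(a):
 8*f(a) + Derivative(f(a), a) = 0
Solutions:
 f(a) = C1*exp(-8*a)


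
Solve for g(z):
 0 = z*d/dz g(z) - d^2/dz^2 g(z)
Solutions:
 g(z) = C1 + C2*erfi(sqrt(2)*z/2)


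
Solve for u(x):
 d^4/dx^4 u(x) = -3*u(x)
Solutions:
 u(x) = (C1*sin(sqrt(2)*3^(1/4)*x/2) + C2*cos(sqrt(2)*3^(1/4)*x/2))*exp(-sqrt(2)*3^(1/4)*x/2) + (C3*sin(sqrt(2)*3^(1/4)*x/2) + C4*cos(sqrt(2)*3^(1/4)*x/2))*exp(sqrt(2)*3^(1/4)*x/2)


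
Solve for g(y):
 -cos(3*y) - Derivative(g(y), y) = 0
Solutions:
 g(y) = C1 - sin(3*y)/3


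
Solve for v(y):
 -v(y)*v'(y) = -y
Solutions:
 v(y) = -sqrt(C1 + y^2)
 v(y) = sqrt(C1 + y^2)


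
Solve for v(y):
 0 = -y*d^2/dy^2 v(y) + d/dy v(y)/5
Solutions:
 v(y) = C1 + C2*y^(6/5)


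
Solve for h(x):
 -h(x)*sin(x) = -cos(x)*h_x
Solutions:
 h(x) = C1/cos(x)


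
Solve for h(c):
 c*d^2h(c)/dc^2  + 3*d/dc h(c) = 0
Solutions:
 h(c) = C1 + C2/c^2


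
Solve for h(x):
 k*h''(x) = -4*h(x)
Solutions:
 h(x) = C1*exp(-2*x*sqrt(-1/k)) + C2*exp(2*x*sqrt(-1/k))


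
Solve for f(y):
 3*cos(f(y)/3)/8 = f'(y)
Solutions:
 -3*y/8 - 3*log(sin(f(y)/3) - 1)/2 + 3*log(sin(f(y)/3) + 1)/2 = C1


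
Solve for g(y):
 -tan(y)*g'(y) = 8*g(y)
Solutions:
 g(y) = C1/sin(y)^8


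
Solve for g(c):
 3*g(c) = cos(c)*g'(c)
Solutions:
 g(c) = C1*(sin(c) + 1)^(3/2)/(sin(c) - 1)^(3/2)


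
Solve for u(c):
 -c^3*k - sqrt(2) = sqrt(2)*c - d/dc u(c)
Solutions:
 u(c) = C1 + c^4*k/4 + sqrt(2)*c^2/2 + sqrt(2)*c


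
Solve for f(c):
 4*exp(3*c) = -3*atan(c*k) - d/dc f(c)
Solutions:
 f(c) = C1 - 3*Piecewise((c*atan(c*k) - log(c^2*k^2 + 1)/(2*k), Ne(k, 0)), (0, True)) - 4*exp(3*c)/3


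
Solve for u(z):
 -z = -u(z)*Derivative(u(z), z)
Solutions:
 u(z) = -sqrt(C1 + z^2)
 u(z) = sqrt(C1 + z^2)


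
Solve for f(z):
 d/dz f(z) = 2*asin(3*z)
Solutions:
 f(z) = C1 + 2*z*asin(3*z) + 2*sqrt(1 - 9*z^2)/3


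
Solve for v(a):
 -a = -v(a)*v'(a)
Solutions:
 v(a) = -sqrt(C1 + a^2)
 v(a) = sqrt(C1 + a^2)


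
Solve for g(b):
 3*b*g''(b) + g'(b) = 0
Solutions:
 g(b) = C1 + C2*b^(2/3)


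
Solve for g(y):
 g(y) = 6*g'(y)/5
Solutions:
 g(y) = C1*exp(5*y/6)


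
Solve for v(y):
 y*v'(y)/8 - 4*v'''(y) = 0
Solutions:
 v(y) = C1 + Integral(C2*airyai(2^(1/3)*y/4) + C3*airybi(2^(1/3)*y/4), y)


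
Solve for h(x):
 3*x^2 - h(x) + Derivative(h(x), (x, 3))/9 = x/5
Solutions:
 h(x) = C3*exp(3^(2/3)*x) + 3*x^2 - x/5 + (C1*sin(3*3^(1/6)*x/2) + C2*cos(3*3^(1/6)*x/2))*exp(-3^(2/3)*x/2)


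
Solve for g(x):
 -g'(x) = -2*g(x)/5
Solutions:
 g(x) = C1*exp(2*x/5)


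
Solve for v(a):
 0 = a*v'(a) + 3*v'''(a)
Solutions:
 v(a) = C1 + Integral(C2*airyai(-3^(2/3)*a/3) + C3*airybi(-3^(2/3)*a/3), a)


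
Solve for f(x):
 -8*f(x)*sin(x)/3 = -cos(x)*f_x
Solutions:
 f(x) = C1/cos(x)^(8/3)


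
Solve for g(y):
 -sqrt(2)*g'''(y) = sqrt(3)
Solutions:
 g(y) = C1 + C2*y + C3*y^2 - sqrt(6)*y^3/12


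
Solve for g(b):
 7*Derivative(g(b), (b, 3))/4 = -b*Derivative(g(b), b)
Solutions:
 g(b) = C1 + Integral(C2*airyai(-14^(2/3)*b/7) + C3*airybi(-14^(2/3)*b/7), b)


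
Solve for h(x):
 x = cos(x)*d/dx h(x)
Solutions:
 h(x) = C1 + Integral(x/cos(x), x)


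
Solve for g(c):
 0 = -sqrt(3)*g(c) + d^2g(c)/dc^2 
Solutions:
 g(c) = C1*exp(-3^(1/4)*c) + C2*exp(3^(1/4)*c)


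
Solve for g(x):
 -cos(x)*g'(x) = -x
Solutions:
 g(x) = C1 + Integral(x/cos(x), x)


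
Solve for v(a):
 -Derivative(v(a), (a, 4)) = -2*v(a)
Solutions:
 v(a) = C1*exp(-2^(1/4)*a) + C2*exp(2^(1/4)*a) + C3*sin(2^(1/4)*a) + C4*cos(2^(1/4)*a)


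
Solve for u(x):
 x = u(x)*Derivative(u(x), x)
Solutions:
 u(x) = -sqrt(C1 + x^2)
 u(x) = sqrt(C1 + x^2)


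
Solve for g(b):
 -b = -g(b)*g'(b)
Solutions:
 g(b) = -sqrt(C1 + b^2)
 g(b) = sqrt(C1 + b^2)


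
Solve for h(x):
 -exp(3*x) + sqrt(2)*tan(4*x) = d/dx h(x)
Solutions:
 h(x) = C1 - exp(3*x)/3 - sqrt(2)*log(cos(4*x))/4


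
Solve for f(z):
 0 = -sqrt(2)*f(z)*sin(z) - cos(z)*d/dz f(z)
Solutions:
 f(z) = C1*cos(z)^(sqrt(2))


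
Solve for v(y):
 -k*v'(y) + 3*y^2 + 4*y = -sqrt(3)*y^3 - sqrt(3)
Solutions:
 v(y) = C1 + sqrt(3)*y^4/(4*k) + y^3/k + 2*y^2/k + sqrt(3)*y/k


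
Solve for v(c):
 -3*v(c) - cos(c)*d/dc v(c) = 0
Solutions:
 v(c) = C1*(sin(c) - 1)^(3/2)/(sin(c) + 1)^(3/2)


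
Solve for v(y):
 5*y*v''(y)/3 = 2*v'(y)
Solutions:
 v(y) = C1 + C2*y^(11/5)


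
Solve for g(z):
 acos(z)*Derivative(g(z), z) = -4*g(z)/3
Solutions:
 g(z) = C1*exp(-4*Integral(1/acos(z), z)/3)


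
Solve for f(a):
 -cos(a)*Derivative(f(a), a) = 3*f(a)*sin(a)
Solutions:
 f(a) = C1*cos(a)^3


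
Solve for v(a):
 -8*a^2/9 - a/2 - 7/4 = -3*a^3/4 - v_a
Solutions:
 v(a) = C1 - 3*a^4/16 + 8*a^3/27 + a^2/4 + 7*a/4


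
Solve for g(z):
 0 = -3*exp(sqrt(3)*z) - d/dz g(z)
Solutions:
 g(z) = C1 - sqrt(3)*exp(sqrt(3)*z)


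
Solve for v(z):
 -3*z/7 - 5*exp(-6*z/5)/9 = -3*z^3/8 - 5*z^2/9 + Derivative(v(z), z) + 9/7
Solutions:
 v(z) = C1 + 3*z^4/32 + 5*z^3/27 - 3*z^2/14 - 9*z/7 + 25*exp(-6*z/5)/54


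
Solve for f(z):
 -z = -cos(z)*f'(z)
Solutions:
 f(z) = C1 + Integral(z/cos(z), z)


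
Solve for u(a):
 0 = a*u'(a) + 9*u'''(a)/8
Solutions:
 u(a) = C1 + Integral(C2*airyai(-2*3^(1/3)*a/3) + C3*airybi(-2*3^(1/3)*a/3), a)


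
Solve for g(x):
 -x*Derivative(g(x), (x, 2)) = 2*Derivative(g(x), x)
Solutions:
 g(x) = C1 + C2/x


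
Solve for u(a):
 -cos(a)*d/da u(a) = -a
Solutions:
 u(a) = C1 + Integral(a/cos(a), a)


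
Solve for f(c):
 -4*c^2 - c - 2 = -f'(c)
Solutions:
 f(c) = C1 + 4*c^3/3 + c^2/2 + 2*c


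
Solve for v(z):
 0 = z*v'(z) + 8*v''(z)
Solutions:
 v(z) = C1 + C2*erf(z/4)


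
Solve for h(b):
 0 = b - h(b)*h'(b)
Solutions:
 h(b) = -sqrt(C1 + b^2)
 h(b) = sqrt(C1 + b^2)


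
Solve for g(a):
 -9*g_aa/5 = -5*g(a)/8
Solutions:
 g(a) = C1*exp(-5*sqrt(2)*a/12) + C2*exp(5*sqrt(2)*a/12)


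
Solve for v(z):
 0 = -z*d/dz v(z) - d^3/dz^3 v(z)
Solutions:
 v(z) = C1 + Integral(C2*airyai(-z) + C3*airybi(-z), z)


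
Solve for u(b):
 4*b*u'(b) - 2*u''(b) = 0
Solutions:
 u(b) = C1 + C2*erfi(b)


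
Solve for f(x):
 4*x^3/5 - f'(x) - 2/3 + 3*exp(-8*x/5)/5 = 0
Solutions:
 f(x) = C1 + x^4/5 - 2*x/3 - 3*exp(-8*x/5)/8


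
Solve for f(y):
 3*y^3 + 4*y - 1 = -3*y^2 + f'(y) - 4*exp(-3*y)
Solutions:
 f(y) = C1 + 3*y^4/4 + y^3 + 2*y^2 - y - 4*exp(-3*y)/3


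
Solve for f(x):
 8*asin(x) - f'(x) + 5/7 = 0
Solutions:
 f(x) = C1 + 8*x*asin(x) + 5*x/7 + 8*sqrt(1 - x^2)


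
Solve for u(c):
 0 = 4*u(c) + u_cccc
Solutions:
 u(c) = (C1*sin(c) + C2*cos(c))*exp(-c) + (C3*sin(c) + C4*cos(c))*exp(c)


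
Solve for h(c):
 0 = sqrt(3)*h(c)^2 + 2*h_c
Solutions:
 h(c) = 2/(C1 + sqrt(3)*c)


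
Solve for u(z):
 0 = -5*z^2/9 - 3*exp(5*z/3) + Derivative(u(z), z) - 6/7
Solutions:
 u(z) = C1 + 5*z^3/27 + 6*z/7 + 9*exp(5*z/3)/5


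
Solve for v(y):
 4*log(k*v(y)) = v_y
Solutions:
 li(k*v(y))/k = C1 + 4*y


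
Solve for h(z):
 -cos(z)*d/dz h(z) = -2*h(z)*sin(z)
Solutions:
 h(z) = C1/cos(z)^2


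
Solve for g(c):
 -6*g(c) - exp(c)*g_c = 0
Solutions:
 g(c) = C1*exp(6*exp(-c))


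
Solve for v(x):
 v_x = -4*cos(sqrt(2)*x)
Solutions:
 v(x) = C1 - 2*sqrt(2)*sin(sqrt(2)*x)


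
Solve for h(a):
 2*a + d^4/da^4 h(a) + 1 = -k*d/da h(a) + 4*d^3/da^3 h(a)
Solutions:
 h(a) = C1 + C2*exp(a*(-(27*k/2 + sqrt((27*k - 128)^2 - 16384)/2 - 64)^(1/3) + 4 - 16/(27*k/2 + sqrt((27*k - 128)^2 - 16384)/2 - 64)^(1/3))/3) + C3*exp(a*((27*k/2 + sqrt((27*k - 128)^2 - 16384)/2 - 64)^(1/3) - sqrt(3)*I*(27*k/2 + sqrt((27*k - 128)^2 - 16384)/2 - 64)^(1/3) + 8 - 64/((-1 + sqrt(3)*I)*(27*k/2 + sqrt((27*k - 128)^2 - 16384)/2 - 64)^(1/3)))/6) + C4*exp(a*((27*k/2 + sqrt((27*k - 128)^2 - 16384)/2 - 64)^(1/3) + sqrt(3)*I*(27*k/2 + sqrt((27*k - 128)^2 - 16384)/2 - 64)^(1/3) + 8 + 64/((1 + sqrt(3)*I)*(27*k/2 + sqrt((27*k - 128)^2 - 16384)/2 - 64)^(1/3)))/6) - a^2/k - a/k


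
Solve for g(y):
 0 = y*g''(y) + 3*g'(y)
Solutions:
 g(y) = C1 + C2/y^2


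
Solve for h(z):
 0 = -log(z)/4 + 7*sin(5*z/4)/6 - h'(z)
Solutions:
 h(z) = C1 - z*log(z)/4 + z/4 - 14*cos(5*z/4)/15


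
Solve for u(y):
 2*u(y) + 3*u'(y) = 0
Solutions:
 u(y) = C1*exp(-2*y/3)


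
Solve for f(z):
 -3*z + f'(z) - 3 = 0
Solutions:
 f(z) = C1 + 3*z^2/2 + 3*z


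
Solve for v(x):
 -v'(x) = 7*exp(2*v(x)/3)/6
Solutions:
 v(x) = 3*log(-sqrt(-1/(C1 - 7*x))) + 3*log(3)
 v(x) = 3*log(-1/(C1 - 7*x))/2 + 3*log(3)


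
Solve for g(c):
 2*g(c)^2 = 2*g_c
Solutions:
 g(c) = -1/(C1 + c)


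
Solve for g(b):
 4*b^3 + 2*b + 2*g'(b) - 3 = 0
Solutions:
 g(b) = C1 - b^4/2 - b^2/2 + 3*b/2


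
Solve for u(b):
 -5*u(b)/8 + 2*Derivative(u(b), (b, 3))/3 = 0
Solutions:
 u(b) = C3*exp(15^(1/3)*2^(2/3)*b/4) + (C1*sin(2^(2/3)*3^(5/6)*5^(1/3)*b/8) + C2*cos(2^(2/3)*3^(5/6)*5^(1/3)*b/8))*exp(-15^(1/3)*2^(2/3)*b/8)


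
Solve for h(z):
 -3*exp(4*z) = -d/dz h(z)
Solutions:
 h(z) = C1 + 3*exp(4*z)/4


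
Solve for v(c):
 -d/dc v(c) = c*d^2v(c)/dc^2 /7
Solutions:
 v(c) = C1 + C2/c^6


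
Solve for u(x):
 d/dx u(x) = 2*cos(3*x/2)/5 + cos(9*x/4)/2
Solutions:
 u(x) = C1 + 4*sin(3*x/2)/15 + 2*sin(9*x/4)/9


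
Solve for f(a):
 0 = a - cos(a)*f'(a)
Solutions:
 f(a) = C1 + Integral(a/cos(a), a)


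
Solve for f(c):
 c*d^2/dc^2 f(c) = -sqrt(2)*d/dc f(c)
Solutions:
 f(c) = C1 + C2*c^(1 - sqrt(2))


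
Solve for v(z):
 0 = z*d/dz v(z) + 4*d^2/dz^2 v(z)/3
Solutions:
 v(z) = C1 + C2*erf(sqrt(6)*z/4)


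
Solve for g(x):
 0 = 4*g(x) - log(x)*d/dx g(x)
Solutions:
 g(x) = C1*exp(4*li(x))


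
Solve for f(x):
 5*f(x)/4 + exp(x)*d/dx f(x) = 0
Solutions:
 f(x) = C1*exp(5*exp(-x)/4)


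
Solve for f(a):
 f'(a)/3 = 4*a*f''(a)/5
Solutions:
 f(a) = C1 + C2*a^(17/12)


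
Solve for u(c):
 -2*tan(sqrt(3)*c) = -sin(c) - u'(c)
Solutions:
 u(c) = C1 - 2*sqrt(3)*log(cos(sqrt(3)*c))/3 + cos(c)


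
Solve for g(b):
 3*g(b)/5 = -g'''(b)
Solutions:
 g(b) = C3*exp(-3^(1/3)*5^(2/3)*b/5) + (C1*sin(3^(5/6)*5^(2/3)*b/10) + C2*cos(3^(5/6)*5^(2/3)*b/10))*exp(3^(1/3)*5^(2/3)*b/10)


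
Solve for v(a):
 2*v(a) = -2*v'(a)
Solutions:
 v(a) = C1*exp(-a)


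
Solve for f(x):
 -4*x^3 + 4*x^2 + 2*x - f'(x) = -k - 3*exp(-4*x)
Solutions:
 f(x) = C1 + k*x - x^4 + 4*x^3/3 + x^2 - 3*exp(-4*x)/4


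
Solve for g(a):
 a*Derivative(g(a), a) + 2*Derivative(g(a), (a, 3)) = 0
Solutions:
 g(a) = C1 + Integral(C2*airyai(-2^(2/3)*a/2) + C3*airybi(-2^(2/3)*a/2), a)


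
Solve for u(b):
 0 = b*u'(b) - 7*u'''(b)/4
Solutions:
 u(b) = C1 + Integral(C2*airyai(14^(2/3)*b/7) + C3*airybi(14^(2/3)*b/7), b)


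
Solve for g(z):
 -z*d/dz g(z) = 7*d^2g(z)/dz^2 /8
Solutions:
 g(z) = C1 + C2*erf(2*sqrt(7)*z/7)


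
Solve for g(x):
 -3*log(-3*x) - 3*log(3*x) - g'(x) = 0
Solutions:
 g(x) = C1 - 6*x*log(x) + 3*x*(-2*log(3) + 2 - I*pi)


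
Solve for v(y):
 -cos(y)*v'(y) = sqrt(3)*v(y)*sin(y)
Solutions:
 v(y) = C1*cos(y)^(sqrt(3))


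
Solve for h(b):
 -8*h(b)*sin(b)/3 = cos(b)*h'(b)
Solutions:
 h(b) = C1*cos(b)^(8/3)


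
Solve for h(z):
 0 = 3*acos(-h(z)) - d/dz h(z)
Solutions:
 Integral(1/acos(-_y), (_y, h(z))) = C1 + 3*z


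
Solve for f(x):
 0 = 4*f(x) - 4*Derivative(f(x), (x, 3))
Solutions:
 f(x) = C3*exp(x) + (C1*sin(sqrt(3)*x/2) + C2*cos(sqrt(3)*x/2))*exp(-x/2)


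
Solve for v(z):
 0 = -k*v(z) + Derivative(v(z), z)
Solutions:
 v(z) = C1*exp(k*z)


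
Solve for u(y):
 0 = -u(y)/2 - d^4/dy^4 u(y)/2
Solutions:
 u(y) = (C1*sin(sqrt(2)*y/2) + C2*cos(sqrt(2)*y/2))*exp(-sqrt(2)*y/2) + (C3*sin(sqrt(2)*y/2) + C4*cos(sqrt(2)*y/2))*exp(sqrt(2)*y/2)


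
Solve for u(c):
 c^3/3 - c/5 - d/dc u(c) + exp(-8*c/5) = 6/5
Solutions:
 u(c) = C1 + c^4/12 - c^2/10 - 6*c/5 - 5*exp(-8*c/5)/8


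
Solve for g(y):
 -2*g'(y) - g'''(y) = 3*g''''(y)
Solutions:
 g(y) = C1 + C4*exp(-y) + (C2*sin(sqrt(5)*y/3) + C3*cos(sqrt(5)*y/3))*exp(y/3)


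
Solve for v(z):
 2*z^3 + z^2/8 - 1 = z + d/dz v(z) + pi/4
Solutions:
 v(z) = C1 + z^4/2 + z^3/24 - z^2/2 - z - pi*z/4


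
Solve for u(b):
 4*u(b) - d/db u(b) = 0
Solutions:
 u(b) = C1*exp(4*b)


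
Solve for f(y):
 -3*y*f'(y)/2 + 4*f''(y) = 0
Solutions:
 f(y) = C1 + C2*erfi(sqrt(3)*y/4)


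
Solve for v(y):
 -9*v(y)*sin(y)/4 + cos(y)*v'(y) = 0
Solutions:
 v(y) = C1/cos(y)^(9/4)


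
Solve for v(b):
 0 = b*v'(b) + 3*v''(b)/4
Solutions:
 v(b) = C1 + C2*erf(sqrt(6)*b/3)


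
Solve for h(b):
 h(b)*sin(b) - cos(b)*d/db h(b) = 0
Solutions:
 h(b) = C1/cos(b)


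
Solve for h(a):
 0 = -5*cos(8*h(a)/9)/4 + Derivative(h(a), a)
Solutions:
 -5*a/4 - 9*log(sin(8*h(a)/9) - 1)/16 + 9*log(sin(8*h(a)/9) + 1)/16 = C1


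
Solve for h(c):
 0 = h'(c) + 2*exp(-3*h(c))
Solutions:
 h(c) = log(C1 - 6*c)/3
 h(c) = log((-3^(1/3) - 3^(5/6)*I)*(C1 - 2*c)^(1/3)/2)
 h(c) = log((-3^(1/3) + 3^(5/6)*I)*(C1 - 2*c)^(1/3)/2)


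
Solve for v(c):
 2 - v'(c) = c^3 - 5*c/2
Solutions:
 v(c) = C1 - c^4/4 + 5*c^2/4 + 2*c


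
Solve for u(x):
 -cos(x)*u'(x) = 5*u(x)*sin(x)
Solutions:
 u(x) = C1*cos(x)^5


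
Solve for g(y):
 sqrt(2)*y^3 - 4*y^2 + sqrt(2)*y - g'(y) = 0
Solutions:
 g(y) = C1 + sqrt(2)*y^4/4 - 4*y^3/3 + sqrt(2)*y^2/2


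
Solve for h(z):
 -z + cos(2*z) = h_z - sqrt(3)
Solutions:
 h(z) = C1 - z^2/2 + sqrt(3)*z + sin(2*z)/2


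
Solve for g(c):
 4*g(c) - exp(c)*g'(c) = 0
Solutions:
 g(c) = C1*exp(-4*exp(-c))


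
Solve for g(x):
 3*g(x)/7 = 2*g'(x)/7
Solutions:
 g(x) = C1*exp(3*x/2)


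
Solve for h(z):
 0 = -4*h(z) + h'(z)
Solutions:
 h(z) = C1*exp(4*z)


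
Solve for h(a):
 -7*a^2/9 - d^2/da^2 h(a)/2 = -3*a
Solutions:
 h(a) = C1 + C2*a - 7*a^4/54 + a^3


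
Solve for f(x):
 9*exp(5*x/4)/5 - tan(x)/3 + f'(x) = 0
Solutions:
 f(x) = C1 - 36*exp(5*x/4)/25 - log(cos(x))/3


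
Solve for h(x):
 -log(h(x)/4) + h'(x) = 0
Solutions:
 Integral(1/(-log(_y) + 2*log(2)), (_y, h(x))) = C1 - x


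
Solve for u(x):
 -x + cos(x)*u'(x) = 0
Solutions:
 u(x) = C1 + Integral(x/cos(x), x)


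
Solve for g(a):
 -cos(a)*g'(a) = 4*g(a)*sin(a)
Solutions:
 g(a) = C1*cos(a)^4


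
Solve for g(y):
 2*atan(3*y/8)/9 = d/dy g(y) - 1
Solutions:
 g(y) = C1 + 2*y*atan(3*y/8)/9 + y - 8*log(9*y^2 + 64)/27


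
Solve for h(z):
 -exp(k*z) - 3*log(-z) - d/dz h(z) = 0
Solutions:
 h(z) = C1 - 3*z*log(-z) + 3*z + Piecewise((-exp(k*z)/k, Ne(k, 0)), (-z, True))


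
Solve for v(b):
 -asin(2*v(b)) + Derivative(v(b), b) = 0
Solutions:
 Integral(1/asin(2*_y), (_y, v(b))) = C1 + b


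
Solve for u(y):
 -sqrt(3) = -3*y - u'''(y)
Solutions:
 u(y) = C1 + C2*y + C3*y^2 - y^4/8 + sqrt(3)*y^3/6


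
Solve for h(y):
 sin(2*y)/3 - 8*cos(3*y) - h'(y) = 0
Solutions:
 h(y) = C1 - 8*sin(3*y)/3 - cos(2*y)/6


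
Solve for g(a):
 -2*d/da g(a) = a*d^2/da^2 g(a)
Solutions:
 g(a) = C1 + C2/a


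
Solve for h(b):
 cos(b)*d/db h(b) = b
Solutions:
 h(b) = C1 + Integral(b/cos(b), b)


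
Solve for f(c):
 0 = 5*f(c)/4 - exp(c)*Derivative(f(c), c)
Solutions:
 f(c) = C1*exp(-5*exp(-c)/4)


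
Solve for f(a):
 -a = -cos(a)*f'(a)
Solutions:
 f(a) = C1 + Integral(a/cos(a), a)


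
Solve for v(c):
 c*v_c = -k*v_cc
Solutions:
 v(c) = C1 + C2*sqrt(k)*erf(sqrt(2)*c*sqrt(1/k)/2)


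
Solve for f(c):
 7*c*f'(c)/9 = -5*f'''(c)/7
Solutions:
 f(c) = C1 + Integral(C2*airyai(-7^(2/3)*75^(1/3)*c/15) + C3*airybi(-7^(2/3)*75^(1/3)*c/15), c)


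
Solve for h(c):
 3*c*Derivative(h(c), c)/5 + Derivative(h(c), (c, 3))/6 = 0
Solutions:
 h(c) = C1 + Integral(C2*airyai(-18^(1/3)*5^(2/3)*c/5) + C3*airybi(-18^(1/3)*5^(2/3)*c/5), c)


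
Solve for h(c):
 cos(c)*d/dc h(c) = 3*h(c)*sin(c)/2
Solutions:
 h(c) = C1/cos(c)^(3/2)


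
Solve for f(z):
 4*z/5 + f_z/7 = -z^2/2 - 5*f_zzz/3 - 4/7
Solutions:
 f(z) = C1 + C2*sin(sqrt(105)*z/35) + C3*cos(sqrt(105)*z/35) - 7*z^3/6 - 14*z^2/5 + 233*z/3


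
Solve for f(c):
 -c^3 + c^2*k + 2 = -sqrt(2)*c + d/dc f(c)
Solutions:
 f(c) = C1 - c^4/4 + c^3*k/3 + sqrt(2)*c^2/2 + 2*c


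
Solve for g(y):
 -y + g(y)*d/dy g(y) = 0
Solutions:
 g(y) = -sqrt(C1 + y^2)
 g(y) = sqrt(C1 + y^2)


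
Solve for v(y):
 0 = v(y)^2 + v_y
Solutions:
 v(y) = 1/(C1 + y)


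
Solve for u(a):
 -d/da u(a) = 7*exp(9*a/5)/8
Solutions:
 u(a) = C1 - 35*exp(9*a/5)/72


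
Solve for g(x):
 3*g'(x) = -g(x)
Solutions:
 g(x) = C1*exp(-x/3)


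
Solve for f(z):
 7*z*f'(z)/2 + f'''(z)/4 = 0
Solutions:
 f(z) = C1 + Integral(C2*airyai(-14^(1/3)*z) + C3*airybi(-14^(1/3)*z), z)


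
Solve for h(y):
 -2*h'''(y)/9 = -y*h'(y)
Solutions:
 h(y) = C1 + Integral(C2*airyai(6^(2/3)*y/2) + C3*airybi(6^(2/3)*y/2), y)


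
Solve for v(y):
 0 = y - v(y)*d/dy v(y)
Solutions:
 v(y) = -sqrt(C1 + y^2)
 v(y) = sqrt(C1 + y^2)


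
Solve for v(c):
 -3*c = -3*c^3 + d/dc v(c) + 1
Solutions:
 v(c) = C1 + 3*c^4/4 - 3*c^2/2 - c


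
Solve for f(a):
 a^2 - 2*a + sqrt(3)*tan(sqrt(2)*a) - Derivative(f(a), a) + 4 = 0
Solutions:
 f(a) = C1 + a^3/3 - a^2 + 4*a - sqrt(6)*log(cos(sqrt(2)*a))/2


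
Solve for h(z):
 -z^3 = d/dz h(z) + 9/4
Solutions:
 h(z) = C1 - z^4/4 - 9*z/4


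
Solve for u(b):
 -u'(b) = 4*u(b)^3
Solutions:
 u(b) = -sqrt(2)*sqrt(-1/(C1 - 4*b))/2
 u(b) = sqrt(2)*sqrt(-1/(C1 - 4*b))/2


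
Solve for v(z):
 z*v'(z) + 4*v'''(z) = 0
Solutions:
 v(z) = C1 + Integral(C2*airyai(-2^(1/3)*z/2) + C3*airybi(-2^(1/3)*z/2), z)


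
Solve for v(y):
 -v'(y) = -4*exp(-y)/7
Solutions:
 v(y) = C1 - 4*exp(-y)/7


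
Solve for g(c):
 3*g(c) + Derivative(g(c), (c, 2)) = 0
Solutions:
 g(c) = C1*sin(sqrt(3)*c) + C2*cos(sqrt(3)*c)


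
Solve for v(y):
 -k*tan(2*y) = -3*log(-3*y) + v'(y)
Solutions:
 v(y) = C1 + k*log(cos(2*y))/2 + 3*y*log(-y) - 3*y + 3*y*log(3)


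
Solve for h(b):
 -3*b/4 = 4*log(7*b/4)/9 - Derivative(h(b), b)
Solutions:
 h(b) = C1 + 3*b^2/8 + 4*b*log(b)/9 - 8*b*log(2)/9 - 4*b/9 + 4*b*log(7)/9
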